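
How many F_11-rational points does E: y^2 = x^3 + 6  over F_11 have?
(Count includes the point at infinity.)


For each x in F_11, count y with y^2 = x^3 + 0 x + 6 mod 11:
  x = 2: RHS = 3, y in [5, 6]  -> 2 point(s)
  x = 3: RHS = 0, y in [0]  -> 1 point(s)
  x = 4: RHS = 4, y in [2, 9]  -> 2 point(s)
  x = 8: RHS = 1, y in [1, 10]  -> 2 point(s)
  x = 9: RHS = 9, y in [3, 8]  -> 2 point(s)
  x = 10: RHS = 5, y in [4, 7]  -> 2 point(s)
Affine points: 11. Add the point at infinity: total = 12.

#E(F_11) = 12


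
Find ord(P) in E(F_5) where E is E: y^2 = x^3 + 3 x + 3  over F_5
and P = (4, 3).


Compute successive multiples of P until we hit O:
  1P = (4, 3)
  2P = (3, 3)
  3P = (3, 2)
  4P = (4, 2)
  5P = O

ord(P) = 5


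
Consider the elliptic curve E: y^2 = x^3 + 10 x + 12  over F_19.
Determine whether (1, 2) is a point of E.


Check whether y^2 = x^3 + 10 x + 12 (mod 19) for (x, y) = (1, 2).
LHS: y^2 = 2^2 mod 19 = 4
RHS: x^3 + 10 x + 12 = 1^3 + 10*1 + 12 mod 19 = 4
LHS = RHS

Yes, on the curve


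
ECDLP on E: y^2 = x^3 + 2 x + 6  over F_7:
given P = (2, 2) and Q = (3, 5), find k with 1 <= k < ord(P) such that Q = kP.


Enumerate multiples of P until we hit Q = (3, 5):
  1P = (2, 2)
  2P = (3, 5)
Match found at i = 2.

k = 2


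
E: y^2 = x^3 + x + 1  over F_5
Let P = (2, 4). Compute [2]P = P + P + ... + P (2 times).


k = 2 = 10_2 (binary, LSB first: 01)
Double-and-add from P = (2, 4):
  bit 0 = 0: acc unchanged = O
  bit 1 = 1: acc = O + (2, 1) = (2, 1)

2P = (2, 1)


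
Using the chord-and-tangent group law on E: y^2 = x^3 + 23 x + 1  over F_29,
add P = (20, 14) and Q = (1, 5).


P != Q, so use the chord formula.
s = (y2 - y1) / (x2 - x1) = (20) / (10) mod 29 = 2
x3 = s^2 - x1 - x2 mod 29 = 2^2 - 20 - 1 = 12
y3 = s (x1 - x3) - y1 mod 29 = 2 * (20 - 12) - 14 = 2

P + Q = (12, 2)


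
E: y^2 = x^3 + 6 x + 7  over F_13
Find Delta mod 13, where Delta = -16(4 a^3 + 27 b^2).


4 a^3 + 27 b^2 = 4*6^3 + 27*7^2 = 864 + 1323 = 2187
Delta = -16 * (2187) = -34992
Delta mod 13 = 4

Delta = 4 (mod 13)


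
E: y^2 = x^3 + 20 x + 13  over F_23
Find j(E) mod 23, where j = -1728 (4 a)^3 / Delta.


Delta = -16(4 a^3 + 27 b^2) mod 23 = 20
-1728 * (4 a)^3 = -1728 * (4*20)^3 mod 23 = 9
j = 9 * 20^(-1) mod 23 = 20

j = 20 (mod 23)


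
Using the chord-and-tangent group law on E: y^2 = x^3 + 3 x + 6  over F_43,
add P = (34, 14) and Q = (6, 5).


P != Q, so use the chord formula.
s = (y2 - y1) / (x2 - x1) = (34) / (15) mod 43 = 8
x3 = s^2 - x1 - x2 mod 43 = 8^2 - 34 - 6 = 24
y3 = s (x1 - x3) - y1 mod 43 = 8 * (34 - 24) - 14 = 23

P + Q = (24, 23)


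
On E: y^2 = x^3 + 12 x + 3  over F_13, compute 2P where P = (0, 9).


Doubling: s = (3 x1^2 + a) / (2 y1)
s = (3*0^2 + 12) / (2*9) mod 13 = 5
x3 = s^2 - 2 x1 mod 13 = 5^2 - 2*0 = 12
y3 = s (x1 - x3) - y1 mod 13 = 5 * (0 - 12) - 9 = 9

2P = (12, 9)


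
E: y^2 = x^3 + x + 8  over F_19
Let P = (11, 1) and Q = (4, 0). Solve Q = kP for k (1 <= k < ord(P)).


Enumerate multiples of P until we hit Q = (4, 0):
  1P = (11, 1)
  2P = (4, 0)
Match found at i = 2.

k = 2


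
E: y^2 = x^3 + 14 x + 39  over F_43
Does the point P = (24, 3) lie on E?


Check whether y^2 = x^3 + 14 x + 39 (mod 43) for (x, y) = (24, 3).
LHS: y^2 = 3^2 mod 43 = 9
RHS: x^3 + 14 x + 39 = 24^3 + 14*24 + 39 mod 43 = 9
LHS = RHS

Yes, on the curve


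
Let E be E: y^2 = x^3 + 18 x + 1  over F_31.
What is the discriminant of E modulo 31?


4 a^3 + 27 b^2 = 4*18^3 + 27*1^2 = 23328 + 27 = 23355
Delta = -16 * (23355) = -373680
Delta mod 31 = 25

Delta = 25 (mod 31)


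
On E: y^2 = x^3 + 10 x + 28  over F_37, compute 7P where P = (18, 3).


k = 7 = 111_2 (binary, LSB first: 111)
Double-and-add from P = (18, 3):
  bit 0 = 1: acc = O + (18, 3) = (18, 3)
  bit 1 = 1: acc = (18, 3) + (8, 18) = (4, 13)
  bit 2 = 1: acc = (4, 13) + (14, 10) = (35, 0)

7P = (35, 0)


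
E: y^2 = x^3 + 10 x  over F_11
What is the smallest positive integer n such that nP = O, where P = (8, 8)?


Compute successive multiples of P until we hit O:
  1P = (8, 8)
  2P = (4, 4)
  3P = (0, 0)
  4P = (4, 7)
  5P = (8, 3)
  6P = O

ord(P) = 6


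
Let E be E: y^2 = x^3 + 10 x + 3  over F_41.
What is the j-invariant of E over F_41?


Delta = -16(4 a^3 + 27 b^2) mod 41 = 8
-1728 * (4 a)^3 = -1728 * (4*10)^3 mod 41 = 6
j = 6 * 8^(-1) mod 41 = 11

j = 11 (mod 41)


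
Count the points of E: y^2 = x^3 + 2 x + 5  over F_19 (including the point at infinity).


For each x in F_19, count y with y^2 = x^3 + 2 x + 5 mod 19:
  x = 0: RHS = 5, y in [9, 10]  -> 2 point(s)
  x = 2: RHS = 17, y in [6, 13]  -> 2 point(s)
  x = 3: RHS = 0, y in [0]  -> 1 point(s)
  x = 4: RHS = 1, y in [1, 18]  -> 2 point(s)
  x = 5: RHS = 7, y in [8, 11]  -> 2 point(s)
  x = 6: RHS = 5, y in [9, 10]  -> 2 point(s)
  x = 7: RHS = 1, y in [1, 18]  -> 2 point(s)
  x = 8: RHS = 1, y in [1, 18]  -> 2 point(s)
  x = 9: RHS = 11, y in [7, 12]  -> 2 point(s)
  x = 11: RHS = 9, y in [3, 16]  -> 2 point(s)
  x = 12: RHS = 9, y in [3, 16]  -> 2 point(s)
  x = 13: RHS = 5, y in [9, 10]  -> 2 point(s)
  x = 15: RHS = 9, y in [3, 16]  -> 2 point(s)
Affine points: 25. Add the point at infinity: total = 26.

#E(F_19) = 26


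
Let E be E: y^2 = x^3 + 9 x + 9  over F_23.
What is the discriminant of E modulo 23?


4 a^3 + 27 b^2 = 4*9^3 + 27*9^2 = 2916 + 2187 = 5103
Delta = -16 * (5103) = -81648
Delta mod 23 = 2

Delta = 2 (mod 23)


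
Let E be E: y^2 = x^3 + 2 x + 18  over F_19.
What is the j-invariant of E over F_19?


Delta = -16(4 a^3 + 27 b^2) mod 19 = 6
-1728 * (4 a)^3 = -1728 * (4*2)^3 mod 19 = 18
j = 18 * 6^(-1) mod 19 = 3

j = 3 (mod 19)


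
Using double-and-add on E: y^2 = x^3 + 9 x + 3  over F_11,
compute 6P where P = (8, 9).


k = 6 = 110_2 (binary, LSB first: 011)
Double-and-add from P = (8, 9):
  bit 0 = 0: acc unchanged = O
  bit 1 = 1: acc = O + (10, 9) = (10, 9)
  bit 2 = 1: acc = (10, 9) + (0, 5) = (6, 8)

6P = (6, 8)


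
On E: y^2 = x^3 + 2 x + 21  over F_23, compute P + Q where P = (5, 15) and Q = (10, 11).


P != Q, so use the chord formula.
s = (y2 - y1) / (x2 - x1) = (19) / (5) mod 23 = 13
x3 = s^2 - x1 - x2 mod 23 = 13^2 - 5 - 10 = 16
y3 = s (x1 - x3) - y1 mod 23 = 13 * (5 - 16) - 15 = 3

P + Q = (16, 3)


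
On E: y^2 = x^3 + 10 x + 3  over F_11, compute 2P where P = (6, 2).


Doubling: s = (3 x1^2 + a) / (2 y1)
s = (3*6^2 + 10) / (2*2) mod 11 = 2
x3 = s^2 - 2 x1 mod 11 = 2^2 - 2*6 = 3
y3 = s (x1 - x3) - y1 mod 11 = 2 * (6 - 3) - 2 = 4

2P = (3, 4)


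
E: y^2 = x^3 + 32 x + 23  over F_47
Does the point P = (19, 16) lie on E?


Check whether y^2 = x^3 + 32 x + 23 (mod 47) for (x, y) = (19, 16).
LHS: y^2 = 16^2 mod 47 = 21
RHS: x^3 + 32 x + 23 = 19^3 + 32*19 + 23 mod 47 = 17
LHS != RHS

No, not on the curve


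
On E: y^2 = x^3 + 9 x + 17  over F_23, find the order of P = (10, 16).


Compute successive multiples of P until we hit O:
  1P = (10, 16)
  2P = (19, 20)
  3P = (3, 5)
  4P = (12, 17)
  5P = (7, 20)
  6P = (18, 10)
  7P = (20, 3)
  8P = (17, 0)
  ... (continuing to 16P)
  16P = O

ord(P) = 16


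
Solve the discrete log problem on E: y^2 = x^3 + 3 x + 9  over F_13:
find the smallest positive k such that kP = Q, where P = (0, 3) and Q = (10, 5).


Enumerate multiples of P until we hit Q = (10, 5):
  1P = (0, 3)
  2P = (10, 5)
Match found at i = 2.

k = 2


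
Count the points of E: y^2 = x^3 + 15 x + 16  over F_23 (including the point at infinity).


For each x in F_23, count y with y^2 = x^3 + 15 x + 16 mod 23:
  x = 0: RHS = 16, y in [4, 19]  -> 2 point(s)
  x = 1: RHS = 9, y in [3, 20]  -> 2 point(s)
  x = 2: RHS = 8, y in [10, 13]  -> 2 point(s)
  x = 4: RHS = 2, y in [5, 18]  -> 2 point(s)
  x = 5: RHS = 9, y in [3, 20]  -> 2 point(s)
  x = 6: RHS = 0, y in [0]  -> 1 point(s)
  x = 7: RHS = 4, y in [2, 21]  -> 2 point(s)
  x = 8: RHS = 4, y in [2, 21]  -> 2 point(s)
  x = 9: RHS = 6, y in [11, 12]  -> 2 point(s)
  x = 10: RHS = 16, y in [4, 19]  -> 2 point(s)
  x = 13: RHS = 16, y in [4, 19]  -> 2 point(s)
  x = 14: RHS = 3, y in [7, 16]  -> 2 point(s)
  x = 17: RHS = 9, y in [3, 20]  -> 2 point(s)
  x = 18: RHS = 0, y in [0]  -> 1 point(s)
  x = 20: RHS = 13, y in [6, 17]  -> 2 point(s)
  x = 21: RHS = 1, y in [1, 22]  -> 2 point(s)
  x = 22: RHS = 0, y in [0]  -> 1 point(s)
Affine points: 31. Add the point at infinity: total = 32.

#E(F_23) = 32


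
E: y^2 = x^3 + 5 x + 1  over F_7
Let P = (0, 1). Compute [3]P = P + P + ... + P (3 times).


k = 3 = 11_2 (binary, LSB first: 11)
Double-and-add from P = (0, 1):
  bit 0 = 1: acc = O + (0, 1) = (0, 1)
  bit 1 = 1: acc = (0, 1) + (1, 0) = (0, 6)

3P = (0, 6)


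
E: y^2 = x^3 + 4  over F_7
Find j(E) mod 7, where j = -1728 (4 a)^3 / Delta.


Delta = -16(4 a^3 + 27 b^2) mod 7 = 4
-1728 * (4 a)^3 = -1728 * (4*0)^3 mod 7 = 0
j = 0 * 4^(-1) mod 7 = 0

j = 0 (mod 7)


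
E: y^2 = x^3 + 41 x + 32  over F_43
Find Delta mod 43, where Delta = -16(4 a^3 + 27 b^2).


4 a^3 + 27 b^2 = 4*41^3 + 27*32^2 = 275684 + 27648 = 303332
Delta = -16 * (303332) = -4853312
Delta mod 43 = 12

Delta = 12 (mod 43)


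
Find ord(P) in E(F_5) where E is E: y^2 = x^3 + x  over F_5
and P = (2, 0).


Compute successive multiples of P until we hit O:
  1P = (2, 0)
  2P = O

ord(P) = 2


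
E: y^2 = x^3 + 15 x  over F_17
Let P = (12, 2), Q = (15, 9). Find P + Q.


P != Q, so use the chord formula.
s = (y2 - y1) / (x2 - x1) = (7) / (3) mod 17 = 8
x3 = s^2 - x1 - x2 mod 17 = 8^2 - 12 - 15 = 3
y3 = s (x1 - x3) - y1 mod 17 = 8 * (12 - 3) - 2 = 2

P + Q = (3, 2)


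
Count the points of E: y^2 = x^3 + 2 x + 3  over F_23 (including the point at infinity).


For each x in F_23, count y with y^2 = x^3 + 2 x + 3 mod 23:
  x = 0: RHS = 3, y in [7, 16]  -> 2 point(s)
  x = 1: RHS = 6, y in [11, 12]  -> 2 point(s)
  x = 3: RHS = 13, y in [6, 17]  -> 2 point(s)
  x = 4: RHS = 6, y in [11, 12]  -> 2 point(s)
  x = 5: RHS = 0, y in [0]  -> 1 point(s)
  x = 6: RHS = 1, y in [1, 22]  -> 2 point(s)
  x = 8: RHS = 2, y in [5, 18]  -> 2 point(s)
  x = 13: RHS = 18, y in [8, 15]  -> 2 point(s)
  x = 15: RHS = 4, y in [2, 21]  -> 2 point(s)
  x = 18: RHS = 6, y in [11, 12]  -> 2 point(s)
  x = 19: RHS = 0, y in [0]  -> 1 point(s)
  x = 20: RHS = 16, y in [4, 19]  -> 2 point(s)
  x = 22: RHS = 0, y in [0]  -> 1 point(s)
Affine points: 23. Add the point at infinity: total = 24.

#E(F_23) = 24


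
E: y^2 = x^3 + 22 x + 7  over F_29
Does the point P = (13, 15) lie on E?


Check whether y^2 = x^3 + 22 x + 7 (mod 29) for (x, y) = (13, 15).
LHS: y^2 = 15^2 mod 29 = 22
RHS: x^3 + 22 x + 7 = 13^3 + 22*13 + 7 mod 29 = 25
LHS != RHS

No, not on the curve


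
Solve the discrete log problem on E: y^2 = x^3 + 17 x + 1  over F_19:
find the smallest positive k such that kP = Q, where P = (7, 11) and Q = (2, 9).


Enumerate multiples of P until we hit Q = (2, 9):
  1P = (7, 11)
  2P = (2, 9)
Match found at i = 2.

k = 2


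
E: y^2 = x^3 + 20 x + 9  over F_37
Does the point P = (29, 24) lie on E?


Check whether y^2 = x^3 + 20 x + 9 (mod 37) for (x, y) = (29, 24).
LHS: y^2 = 24^2 mod 37 = 21
RHS: x^3 + 20 x + 9 = 29^3 + 20*29 + 9 mod 37 = 3
LHS != RHS

No, not on the curve


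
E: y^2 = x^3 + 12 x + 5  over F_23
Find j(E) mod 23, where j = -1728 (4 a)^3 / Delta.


Delta = -16(4 a^3 + 27 b^2) mod 23 = 2
-1728 * (4 a)^3 = -1728 * (4*12)^3 mod 23 = 22
j = 22 * 2^(-1) mod 23 = 11

j = 11 (mod 23)


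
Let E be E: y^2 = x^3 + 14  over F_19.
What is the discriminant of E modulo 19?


4 a^3 + 27 b^2 = 4*0^3 + 27*14^2 = 0 + 5292 = 5292
Delta = -16 * (5292) = -84672
Delta mod 19 = 11

Delta = 11 (mod 19)


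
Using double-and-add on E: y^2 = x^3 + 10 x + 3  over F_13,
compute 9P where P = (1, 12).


k = 9 = 1001_2 (binary, LSB first: 1001)
Double-and-add from P = (1, 12):
  bit 0 = 1: acc = O + (1, 12) = (1, 12)
  bit 1 = 0: acc unchanged = (1, 12)
  bit 2 = 0: acc unchanged = (1, 12)
  bit 3 = 1: acc = (1, 12) + (7, 0) = (9, 4)

9P = (9, 4)


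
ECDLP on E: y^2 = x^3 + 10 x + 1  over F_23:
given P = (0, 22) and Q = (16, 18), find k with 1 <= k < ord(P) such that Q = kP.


Enumerate multiples of P until we hit Q = (16, 18):
  1P = (0, 22)
  2P = (2, 11)
  3P = (11, 4)
  4P = (20, 17)
  5P = (16, 5)
  6P = (19, 14)
  7P = (8, 8)
  8P = (8, 15)
  9P = (19, 9)
  10P = (16, 18)
Match found at i = 10.

k = 10


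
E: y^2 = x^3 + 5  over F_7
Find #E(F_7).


For each x in F_7, count y with y^2 = x^3 + 0 x + 5 mod 7:
  x = 3: RHS = 4, y in [2, 5]  -> 2 point(s)
  x = 5: RHS = 4, y in [2, 5]  -> 2 point(s)
  x = 6: RHS = 4, y in [2, 5]  -> 2 point(s)
Affine points: 6. Add the point at infinity: total = 7.

#E(F_7) = 7


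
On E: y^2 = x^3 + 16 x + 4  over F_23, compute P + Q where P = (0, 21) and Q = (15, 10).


P != Q, so use the chord formula.
s = (y2 - y1) / (x2 - x1) = (12) / (15) mod 23 = 10
x3 = s^2 - x1 - x2 mod 23 = 10^2 - 0 - 15 = 16
y3 = s (x1 - x3) - y1 mod 23 = 10 * (0 - 16) - 21 = 3

P + Q = (16, 3)


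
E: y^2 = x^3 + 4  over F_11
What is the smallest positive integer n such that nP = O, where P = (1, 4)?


Compute successive multiples of P until we hit O:
  1P = (1, 4)
  2P = (10, 5)
  3P = (3, 8)
  4P = (0, 9)
  5P = (2, 1)
  6P = (6, 0)
  7P = (2, 10)
  8P = (0, 2)
  ... (continuing to 12P)
  12P = O

ord(P) = 12


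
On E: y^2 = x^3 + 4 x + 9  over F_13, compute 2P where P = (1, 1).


Doubling: s = (3 x1^2 + a) / (2 y1)
s = (3*1^2 + 4) / (2*1) mod 13 = 10
x3 = s^2 - 2 x1 mod 13 = 10^2 - 2*1 = 7
y3 = s (x1 - x3) - y1 mod 13 = 10 * (1 - 7) - 1 = 4

2P = (7, 4)


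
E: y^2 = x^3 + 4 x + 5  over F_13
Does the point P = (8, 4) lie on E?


Check whether y^2 = x^3 + 4 x + 5 (mod 13) for (x, y) = (8, 4).
LHS: y^2 = 4^2 mod 13 = 3
RHS: x^3 + 4 x + 5 = 8^3 + 4*8 + 5 mod 13 = 3
LHS = RHS

Yes, on the curve


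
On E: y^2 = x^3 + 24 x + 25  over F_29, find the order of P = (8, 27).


Compute successive multiples of P until we hit O:
  1P = (8, 27)
  2P = (0, 5)
  3P = (5, 3)
  4P = (22, 6)
  5P = (23, 10)
  6P = (23, 19)
  7P = (22, 23)
  8P = (5, 26)
  ... (continuing to 11P)
  11P = O

ord(P) = 11


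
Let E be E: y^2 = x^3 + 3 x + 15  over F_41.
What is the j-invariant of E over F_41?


Delta = -16(4 a^3 + 27 b^2) mod 41 = 5
-1728 * (4 a)^3 = -1728 * (4*3)^3 mod 41 = 5
j = 5 * 5^(-1) mod 41 = 1

j = 1 (mod 41)


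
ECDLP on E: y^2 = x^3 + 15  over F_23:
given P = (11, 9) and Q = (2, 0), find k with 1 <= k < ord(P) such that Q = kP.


Enumerate multiples of P until we hit Q = (2, 0):
  1P = (11, 9)
  2P = (2, 0)
Match found at i = 2.

k = 2


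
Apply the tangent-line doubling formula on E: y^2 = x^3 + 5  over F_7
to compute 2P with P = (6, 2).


Doubling: s = (3 x1^2 + a) / (2 y1)
s = (3*6^2 + 0) / (2*2) mod 7 = 6
x3 = s^2 - 2 x1 mod 7 = 6^2 - 2*6 = 3
y3 = s (x1 - x3) - y1 mod 7 = 6 * (6 - 3) - 2 = 2

2P = (3, 2)


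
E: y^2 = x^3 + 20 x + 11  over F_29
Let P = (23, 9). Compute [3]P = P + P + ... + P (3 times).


k = 3 = 11_2 (binary, LSB first: 11)
Double-and-add from P = (23, 9):
  bit 0 = 1: acc = O + (23, 9) = (23, 9)
  bit 1 = 1: acc = (23, 9) + (6, 12) = (20, 28)

3P = (20, 28)


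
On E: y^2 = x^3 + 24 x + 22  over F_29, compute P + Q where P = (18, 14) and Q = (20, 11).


P != Q, so use the chord formula.
s = (y2 - y1) / (x2 - x1) = (26) / (2) mod 29 = 13
x3 = s^2 - x1 - x2 mod 29 = 13^2 - 18 - 20 = 15
y3 = s (x1 - x3) - y1 mod 29 = 13 * (18 - 15) - 14 = 25

P + Q = (15, 25)


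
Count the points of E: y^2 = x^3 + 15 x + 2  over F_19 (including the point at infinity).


For each x in F_19, count y with y^2 = x^3 + 15 x + 2 mod 19:
  x = 3: RHS = 17, y in [6, 13]  -> 2 point(s)
  x = 6: RHS = 4, y in [2, 17]  -> 2 point(s)
  x = 8: RHS = 7, y in [8, 11]  -> 2 point(s)
  x = 9: RHS = 11, y in [7, 12]  -> 2 point(s)
  x = 11: RHS = 16, y in [4, 15]  -> 2 point(s)
  x = 13: RHS = 0, y in [0]  -> 1 point(s)
  x = 14: RHS = 11, y in [7, 12]  -> 2 point(s)
  x = 15: RHS = 11, y in [7, 12]  -> 2 point(s)
  x = 16: RHS = 6, y in [5, 14]  -> 2 point(s)
  x = 18: RHS = 5, y in [9, 10]  -> 2 point(s)
Affine points: 19. Add the point at infinity: total = 20.

#E(F_19) = 20


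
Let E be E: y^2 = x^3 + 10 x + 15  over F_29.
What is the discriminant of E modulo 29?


4 a^3 + 27 b^2 = 4*10^3 + 27*15^2 = 4000 + 6075 = 10075
Delta = -16 * (10075) = -161200
Delta mod 29 = 11

Delta = 11 (mod 29)


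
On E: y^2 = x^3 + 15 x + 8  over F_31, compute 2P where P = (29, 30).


Doubling: s = (3 x1^2 + a) / (2 y1)
s = (3*29^2 + 15) / (2*30) mod 31 = 2
x3 = s^2 - 2 x1 mod 31 = 2^2 - 2*29 = 8
y3 = s (x1 - x3) - y1 mod 31 = 2 * (29 - 8) - 30 = 12

2P = (8, 12)


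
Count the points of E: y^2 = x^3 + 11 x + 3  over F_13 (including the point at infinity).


For each x in F_13, count y with y^2 = x^3 + 11 x + 3 mod 13:
  x = 0: RHS = 3, y in [4, 9]  -> 2 point(s)
  x = 5: RHS = 1, y in [1, 12]  -> 2 point(s)
  x = 6: RHS = 12, y in [5, 8]  -> 2 point(s)
  x = 9: RHS = 12, y in [5, 8]  -> 2 point(s)
  x = 11: RHS = 12, y in [5, 8]  -> 2 point(s)
  x = 12: RHS = 4, y in [2, 11]  -> 2 point(s)
Affine points: 12. Add the point at infinity: total = 13.

#E(F_13) = 13


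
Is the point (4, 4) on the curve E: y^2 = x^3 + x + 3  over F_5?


Check whether y^2 = x^3 + 1 x + 3 (mod 5) for (x, y) = (4, 4).
LHS: y^2 = 4^2 mod 5 = 1
RHS: x^3 + 1 x + 3 = 4^3 + 1*4 + 3 mod 5 = 1
LHS = RHS

Yes, on the curve


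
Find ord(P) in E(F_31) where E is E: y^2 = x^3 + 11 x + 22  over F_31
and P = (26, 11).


Compute successive multiples of P until we hit O:
  1P = (26, 11)
  2P = (24, 25)
  3P = (30, 17)
  4P = (16, 4)
  5P = (27, 10)
  6P = (10, 4)
  7P = (5, 4)
  8P = (7, 16)
  ... (continuing to 17P)
  17P = O

ord(P) = 17


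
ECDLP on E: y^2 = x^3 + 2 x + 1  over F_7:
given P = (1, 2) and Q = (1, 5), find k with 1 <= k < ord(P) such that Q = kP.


Enumerate multiples of P until we hit Q = (1, 5):
  1P = (1, 2)
  2P = (0, 1)
  3P = (0, 6)
  4P = (1, 5)
Match found at i = 4.

k = 4


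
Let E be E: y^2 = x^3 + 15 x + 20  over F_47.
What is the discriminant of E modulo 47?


4 a^3 + 27 b^2 = 4*15^3 + 27*20^2 = 13500 + 10800 = 24300
Delta = -16 * (24300) = -388800
Delta mod 47 = 31

Delta = 31 (mod 47)


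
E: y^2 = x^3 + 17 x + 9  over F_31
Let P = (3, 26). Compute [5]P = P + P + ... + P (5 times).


k = 5 = 101_2 (binary, LSB first: 101)
Double-and-add from P = (3, 26):
  bit 0 = 1: acc = O + (3, 26) = (3, 26)
  bit 1 = 0: acc unchanged = (3, 26)
  bit 2 = 1: acc = (3, 26) + (18, 3) = (18, 28)

5P = (18, 28)


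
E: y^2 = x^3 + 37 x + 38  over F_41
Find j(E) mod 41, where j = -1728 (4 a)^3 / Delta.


Delta = -16(4 a^3 + 27 b^2) mod 41 = 3
-1728 * (4 a)^3 = -1728 * (4*37)^3 mod 41 = 17
j = 17 * 3^(-1) mod 41 = 33

j = 33 (mod 41)


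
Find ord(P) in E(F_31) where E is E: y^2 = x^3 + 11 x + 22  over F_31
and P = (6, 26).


Compute successive multiples of P until we hit O:
  1P = (6, 26)
  2P = (27, 10)
  3P = (8, 8)
  4P = (5, 27)
  5P = (21, 20)
  6P = (24, 6)
  7P = (3, 12)
  8P = (30, 17)
  ... (continuing to 34P)
  34P = O

ord(P) = 34


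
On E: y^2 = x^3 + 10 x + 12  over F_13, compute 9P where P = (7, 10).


k = 9 = 1001_2 (binary, LSB first: 1001)
Double-and-add from P = (7, 10):
  bit 0 = 1: acc = O + (7, 10) = (7, 10)
  bit 1 = 0: acc unchanged = (7, 10)
  bit 2 = 0: acc unchanged = (7, 10)
  bit 3 = 1: acc = (7, 10) + (9, 8) = (11, 7)

9P = (11, 7)


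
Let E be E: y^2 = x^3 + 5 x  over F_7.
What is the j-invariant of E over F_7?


Delta = -16(4 a^3 + 27 b^2) mod 7 = 1
-1728 * (4 a)^3 = -1728 * (4*5)^3 mod 7 = 6
j = 6 * 1^(-1) mod 7 = 6

j = 6 (mod 7)


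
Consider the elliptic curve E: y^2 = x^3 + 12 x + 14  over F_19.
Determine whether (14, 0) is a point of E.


Check whether y^2 = x^3 + 12 x + 14 (mod 19) for (x, y) = (14, 0).
LHS: y^2 = 0^2 mod 19 = 0
RHS: x^3 + 12 x + 14 = 14^3 + 12*14 + 14 mod 19 = 0
LHS = RHS

Yes, on the curve


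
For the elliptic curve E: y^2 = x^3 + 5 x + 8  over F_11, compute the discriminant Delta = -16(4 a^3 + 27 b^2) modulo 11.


4 a^3 + 27 b^2 = 4*5^3 + 27*8^2 = 500 + 1728 = 2228
Delta = -16 * (2228) = -35648
Delta mod 11 = 3

Delta = 3 (mod 11)


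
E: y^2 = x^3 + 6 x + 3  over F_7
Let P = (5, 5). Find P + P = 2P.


Doubling: s = (3 x1^2 + a) / (2 y1)
s = (3*5^2 + 6) / (2*5) mod 7 = 6
x3 = s^2 - 2 x1 mod 7 = 6^2 - 2*5 = 5
y3 = s (x1 - x3) - y1 mod 7 = 6 * (5 - 5) - 5 = 2

2P = (5, 2)


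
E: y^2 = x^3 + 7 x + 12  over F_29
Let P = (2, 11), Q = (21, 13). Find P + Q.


P != Q, so use the chord formula.
s = (y2 - y1) / (x2 - x1) = (2) / (19) mod 29 = 23
x3 = s^2 - x1 - x2 mod 29 = 23^2 - 2 - 21 = 13
y3 = s (x1 - x3) - y1 mod 29 = 23 * (2 - 13) - 11 = 26

P + Q = (13, 26)


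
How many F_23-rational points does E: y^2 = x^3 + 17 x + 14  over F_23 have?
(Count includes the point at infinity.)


For each x in F_23, count y with y^2 = x^3 + 17 x + 14 mod 23:
  x = 1: RHS = 9, y in [3, 20]  -> 2 point(s)
  x = 3: RHS = 0, y in [0]  -> 1 point(s)
  x = 4: RHS = 8, y in [10, 13]  -> 2 point(s)
  x = 7: RHS = 16, y in [4, 19]  -> 2 point(s)
  x = 8: RHS = 18, y in [8, 15]  -> 2 point(s)
  x = 14: RHS = 6, y in [11, 12]  -> 2 point(s)
  x = 16: RHS = 12, y in [9, 14]  -> 2 point(s)
  x = 17: RHS = 18, y in [8, 15]  -> 2 point(s)
  x = 21: RHS = 18, y in [8, 15]  -> 2 point(s)
Affine points: 17. Add the point at infinity: total = 18.

#E(F_23) = 18


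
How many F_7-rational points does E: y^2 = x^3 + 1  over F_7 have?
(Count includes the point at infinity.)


For each x in F_7, count y with y^2 = x^3 + 0 x + 1 mod 7:
  x = 0: RHS = 1, y in [1, 6]  -> 2 point(s)
  x = 1: RHS = 2, y in [3, 4]  -> 2 point(s)
  x = 2: RHS = 2, y in [3, 4]  -> 2 point(s)
  x = 3: RHS = 0, y in [0]  -> 1 point(s)
  x = 4: RHS = 2, y in [3, 4]  -> 2 point(s)
  x = 5: RHS = 0, y in [0]  -> 1 point(s)
  x = 6: RHS = 0, y in [0]  -> 1 point(s)
Affine points: 11. Add the point at infinity: total = 12.

#E(F_7) = 12


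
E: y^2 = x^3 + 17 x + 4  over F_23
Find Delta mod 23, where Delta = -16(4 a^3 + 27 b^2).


4 a^3 + 27 b^2 = 4*17^3 + 27*4^2 = 19652 + 432 = 20084
Delta = -16 * (20084) = -321344
Delta mod 23 = 12

Delta = 12 (mod 23)


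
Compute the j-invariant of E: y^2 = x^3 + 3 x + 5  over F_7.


Delta = -16(4 a^3 + 27 b^2) mod 7 = 2
-1728 * (4 a)^3 = -1728 * (4*3)^3 mod 7 = 6
j = 6 * 2^(-1) mod 7 = 3

j = 3 (mod 7)


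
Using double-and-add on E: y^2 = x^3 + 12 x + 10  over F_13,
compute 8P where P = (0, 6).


k = 8 = 1000_2 (binary, LSB first: 0001)
Double-and-add from P = (0, 6):
  bit 0 = 0: acc unchanged = O
  bit 1 = 0: acc unchanged = O
  bit 2 = 0: acc unchanged = O
  bit 3 = 1: acc = O + (5, 0) = (5, 0)

8P = (5, 0)


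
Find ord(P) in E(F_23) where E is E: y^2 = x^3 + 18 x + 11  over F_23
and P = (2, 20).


Compute successive multiples of P until we hit O:
  1P = (2, 20)
  2P = (21, 6)
  3P = (18, 16)
  4P = (16, 18)
  5P = (13, 21)
  6P = (12, 0)
  7P = (13, 2)
  8P = (16, 5)
  ... (continuing to 12P)
  12P = O

ord(P) = 12


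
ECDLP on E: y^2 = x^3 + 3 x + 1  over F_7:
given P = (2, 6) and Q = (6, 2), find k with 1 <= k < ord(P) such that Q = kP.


Enumerate multiples of P until we hit Q = (6, 2):
  1P = (2, 6)
  2P = (5, 6)
  3P = (0, 1)
  4P = (6, 5)
  5P = (3, 3)
  6P = (4, 0)
  7P = (3, 4)
  8P = (6, 2)
Match found at i = 8.

k = 8


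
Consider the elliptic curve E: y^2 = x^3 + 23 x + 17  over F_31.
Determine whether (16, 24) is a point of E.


Check whether y^2 = x^3 + 23 x + 17 (mod 31) for (x, y) = (16, 24).
LHS: y^2 = 24^2 mod 31 = 18
RHS: x^3 + 23 x + 17 = 16^3 + 23*16 + 17 mod 31 = 17
LHS != RHS

No, not on the curve


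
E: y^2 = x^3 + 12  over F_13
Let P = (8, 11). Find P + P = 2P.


Doubling: s = (3 x1^2 + a) / (2 y1)
s = (3*8^2 + 0) / (2*11) mod 13 = 4
x3 = s^2 - 2 x1 mod 13 = 4^2 - 2*8 = 0
y3 = s (x1 - x3) - y1 mod 13 = 4 * (8 - 0) - 11 = 8

2P = (0, 8)


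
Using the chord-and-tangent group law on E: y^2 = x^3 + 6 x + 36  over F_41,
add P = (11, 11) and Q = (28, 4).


P != Q, so use the chord formula.
s = (y2 - y1) / (x2 - x1) = (34) / (17) mod 41 = 2
x3 = s^2 - x1 - x2 mod 41 = 2^2 - 11 - 28 = 6
y3 = s (x1 - x3) - y1 mod 41 = 2 * (11 - 6) - 11 = 40

P + Q = (6, 40)


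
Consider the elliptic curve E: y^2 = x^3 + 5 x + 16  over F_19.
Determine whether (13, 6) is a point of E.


Check whether y^2 = x^3 + 5 x + 16 (mod 19) for (x, y) = (13, 6).
LHS: y^2 = 6^2 mod 19 = 17
RHS: x^3 + 5 x + 16 = 13^3 + 5*13 + 16 mod 19 = 17
LHS = RHS

Yes, on the curve


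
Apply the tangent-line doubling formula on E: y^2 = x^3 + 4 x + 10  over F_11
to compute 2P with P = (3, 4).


Doubling: s = (3 x1^2 + a) / (2 y1)
s = (3*3^2 + 4) / (2*4) mod 11 = 8
x3 = s^2 - 2 x1 mod 11 = 8^2 - 2*3 = 3
y3 = s (x1 - x3) - y1 mod 11 = 8 * (3 - 3) - 4 = 7

2P = (3, 7)


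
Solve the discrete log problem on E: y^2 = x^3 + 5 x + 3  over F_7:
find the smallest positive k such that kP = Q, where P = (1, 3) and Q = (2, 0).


Enumerate multiples of P until we hit Q = (2, 0):
  1P = (1, 3)
  2P = (6, 2)
  3P = (2, 0)
Match found at i = 3.

k = 3


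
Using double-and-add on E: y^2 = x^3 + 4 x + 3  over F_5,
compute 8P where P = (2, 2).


k = 8 = 1000_2 (binary, LSB first: 0001)
Double-and-add from P = (2, 2):
  bit 0 = 0: acc unchanged = O
  bit 1 = 0: acc unchanged = O
  bit 2 = 0: acc unchanged = O
  bit 3 = 1: acc = O + (2, 3) = (2, 3)

8P = (2, 3)


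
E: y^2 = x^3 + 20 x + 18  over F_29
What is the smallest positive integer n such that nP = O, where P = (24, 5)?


Compute successive multiples of P until we hit O:
  1P = (24, 5)
  2P = (6, 21)
  3P = (27, 17)
  4P = (23, 28)
  5P = (18, 2)
  6P = (9, 17)
  7P = (21, 10)
  8P = (19, 6)
  ... (continuing to 24P)
  24P = O

ord(P) = 24


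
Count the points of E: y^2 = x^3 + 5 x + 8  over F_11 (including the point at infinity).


For each x in F_11, count y with y^2 = x^3 + 5 x + 8 mod 11:
  x = 1: RHS = 3, y in [5, 6]  -> 2 point(s)
  x = 2: RHS = 4, y in [2, 9]  -> 2 point(s)
  x = 4: RHS = 4, y in [2, 9]  -> 2 point(s)
  x = 5: RHS = 4, y in [2, 9]  -> 2 point(s)
  x = 6: RHS = 1, y in [1, 10]  -> 2 point(s)
  x = 7: RHS = 1, y in [1, 10]  -> 2 point(s)
  x = 9: RHS = 1, y in [1, 10]  -> 2 point(s)
Affine points: 14. Add the point at infinity: total = 15.

#E(F_11) = 15


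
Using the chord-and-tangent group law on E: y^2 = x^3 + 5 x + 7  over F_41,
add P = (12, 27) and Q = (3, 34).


P != Q, so use the chord formula.
s = (y2 - y1) / (x2 - x1) = (7) / (32) mod 41 = 22
x3 = s^2 - x1 - x2 mod 41 = 22^2 - 12 - 3 = 18
y3 = s (x1 - x3) - y1 mod 41 = 22 * (12 - 18) - 27 = 5

P + Q = (18, 5)


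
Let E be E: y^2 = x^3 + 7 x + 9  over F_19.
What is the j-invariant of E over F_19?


Delta = -16(4 a^3 + 27 b^2) mod 19 = 18
-1728 * (4 a)^3 = -1728 * (4*7)^3 mod 19 = 7
j = 7 * 18^(-1) mod 19 = 12

j = 12 (mod 19)


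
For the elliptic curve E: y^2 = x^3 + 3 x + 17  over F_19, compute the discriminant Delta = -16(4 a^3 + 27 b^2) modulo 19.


4 a^3 + 27 b^2 = 4*3^3 + 27*17^2 = 108 + 7803 = 7911
Delta = -16 * (7911) = -126576
Delta mod 19 = 2

Delta = 2 (mod 19)


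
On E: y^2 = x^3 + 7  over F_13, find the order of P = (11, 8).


Compute successive multiples of P until we hit O:
  1P = (11, 8)
  2P = (7, 8)
  3P = (8, 5)
  4P = (8, 8)
  5P = (7, 5)
  6P = (11, 5)
  7P = O

ord(P) = 7


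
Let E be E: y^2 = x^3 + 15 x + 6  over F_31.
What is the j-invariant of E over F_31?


Delta = -16(4 a^3 + 27 b^2) mod 31 = 18
-1728 * (4 a)^3 = -1728 * (4*15)^3 mod 31 = 29
j = 29 * 18^(-1) mod 31 = 24

j = 24 (mod 31)


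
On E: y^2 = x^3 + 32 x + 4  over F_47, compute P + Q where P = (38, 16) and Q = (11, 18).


P != Q, so use the chord formula.
s = (y2 - y1) / (x2 - x1) = (2) / (20) mod 47 = 33
x3 = s^2 - x1 - x2 mod 47 = 33^2 - 38 - 11 = 6
y3 = s (x1 - x3) - y1 mod 47 = 33 * (38 - 6) - 16 = 6

P + Q = (6, 6)


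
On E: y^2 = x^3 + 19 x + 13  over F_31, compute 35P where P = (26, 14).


k = 35 = 100011_2 (binary, LSB first: 110001)
Double-and-add from P = (26, 14):
  bit 0 = 1: acc = O + (26, 14) = (26, 14)
  bit 1 = 1: acc = (26, 14) + (17, 14) = (19, 17)
  bit 2 = 0: acc unchanged = (19, 17)
  bit 3 = 0: acc unchanged = (19, 17)
  bit 4 = 0: acc unchanged = (19, 17)
  bit 5 = 1: acc = (19, 17) + (2, 11) = (26, 17)

35P = (26, 17)


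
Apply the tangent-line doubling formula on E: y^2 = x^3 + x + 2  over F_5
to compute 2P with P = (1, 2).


Doubling: s = (3 x1^2 + a) / (2 y1)
s = (3*1^2 + 1) / (2*2) mod 5 = 1
x3 = s^2 - 2 x1 mod 5 = 1^2 - 2*1 = 4
y3 = s (x1 - x3) - y1 mod 5 = 1 * (1 - 4) - 2 = 0

2P = (4, 0)


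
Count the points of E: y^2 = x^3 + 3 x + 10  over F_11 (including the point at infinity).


For each x in F_11, count y with y^2 = x^3 + 3 x + 10 mod 11:
  x = 1: RHS = 3, y in [5, 6]  -> 2 point(s)
  x = 4: RHS = 9, y in [3, 8]  -> 2 point(s)
  x = 7: RHS = 0, y in [0]  -> 1 point(s)
Affine points: 5. Add the point at infinity: total = 6.

#E(F_11) = 6


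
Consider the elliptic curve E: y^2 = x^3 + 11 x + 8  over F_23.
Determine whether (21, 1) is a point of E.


Check whether y^2 = x^3 + 11 x + 8 (mod 23) for (x, y) = (21, 1).
LHS: y^2 = 1^2 mod 23 = 1
RHS: x^3 + 11 x + 8 = 21^3 + 11*21 + 8 mod 23 = 1
LHS = RHS

Yes, on the curve


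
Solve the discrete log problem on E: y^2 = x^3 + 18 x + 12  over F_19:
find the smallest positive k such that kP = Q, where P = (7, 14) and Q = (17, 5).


Enumerate multiples of P until we hit Q = (17, 5):
  1P = (7, 14)
  2P = (16, 11)
  3P = (13, 7)
  4P = (3, 13)
  5P = (15, 3)
  6P = (17, 14)
  7P = (14, 5)
  8P = (14, 14)
  9P = (17, 5)
Match found at i = 9.

k = 9


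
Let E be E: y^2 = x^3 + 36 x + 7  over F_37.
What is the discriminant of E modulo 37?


4 a^3 + 27 b^2 = 4*36^3 + 27*7^2 = 186624 + 1323 = 187947
Delta = -16 * (187947) = -3007152
Delta mod 37 = 23

Delta = 23 (mod 37)


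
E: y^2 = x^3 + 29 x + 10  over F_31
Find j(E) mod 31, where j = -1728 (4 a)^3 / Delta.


Delta = -16(4 a^3 + 27 b^2) mod 31 = 30
-1728 * (4 a)^3 = -1728 * (4*29)^3 mod 31 = 27
j = 27 * 30^(-1) mod 31 = 4

j = 4 (mod 31)


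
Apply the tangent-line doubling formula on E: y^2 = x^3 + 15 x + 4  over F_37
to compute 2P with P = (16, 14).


Doubling: s = (3 x1^2 + a) / (2 y1)
s = (3*16^2 + 15) / (2*14) mod 37 = 24
x3 = s^2 - 2 x1 mod 37 = 24^2 - 2*16 = 26
y3 = s (x1 - x3) - y1 mod 37 = 24 * (16 - 26) - 14 = 5

2P = (26, 5)


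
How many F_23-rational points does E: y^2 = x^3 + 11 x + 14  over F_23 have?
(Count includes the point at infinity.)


For each x in F_23, count y with y^2 = x^3 + 11 x + 14 mod 23:
  x = 1: RHS = 3, y in [7, 16]  -> 2 point(s)
  x = 8: RHS = 16, y in [4, 19]  -> 2 point(s)
  x = 13: RHS = 8, y in [10, 13]  -> 2 point(s)
  x = 15: RHS = 12, y in [9, 14]  -> 2 point(s)
  x = 16: RHS = 8, y in [10, 13]  -> 2 point(s)
  x = 17: RHS = 8, y in [10, 13]  -> 2 point(s)
  x = 18: RHS = 18, y in [8, 15]  -> 2 point(s)
  x = 20: RHS = 0, y in [0]  -> 1 point(s)
  x = 22: RHS = 2, y in [5, 18]  -> 2 point(s)
Affine points: 17. Add the point at infinity: total = 18.

#E(F_23) = 18


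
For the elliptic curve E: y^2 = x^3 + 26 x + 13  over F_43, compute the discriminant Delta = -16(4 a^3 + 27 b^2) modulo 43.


4 a^3 + 27 b^2 = 4*26^3 + 27*13^2 = 70304 + 4563 = 74867
Delta = -16 * (74867) = -1197872
Delta mod 43 = 22

Delta = 22 (mod 43)


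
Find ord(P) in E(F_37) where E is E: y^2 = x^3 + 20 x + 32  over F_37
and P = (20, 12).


Compute successive multiples of P until we hit O:
  1P = (20, 12)
  2P = (27, 33)
  3P = (36, 14)
  4P = (29, 10)
  5P = (15, 28)
  6P = (30, 20)
  7P = (35, 13)
  8P = (7, 16)
  ... (continuing to 35P)
  35P = O

ord(P) = 35


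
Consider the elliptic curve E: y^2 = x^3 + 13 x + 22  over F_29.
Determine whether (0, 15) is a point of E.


Check whether y^2 = x^3 + 13 x + 22 (mod 29) for (x, y) = (0, 15).
LHS: y^2 = 15^2 mod 29 = 22
RHS: x^3 + 13 x + 22 = 0^3 + 13*0 + 22 mod 29 = 22
LHS = RHS

Yes, on the curve


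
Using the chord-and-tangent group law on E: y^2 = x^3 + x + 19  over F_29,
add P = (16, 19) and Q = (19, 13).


P != Q, so use the chord formula.
s = (y2 - y1) / (x2 - x1) = (23) / (3) mod 29 = 27
x3 = s^2 - x1 - x2 mod 29 = 27^2 - 16 - 19 = 27
y3 = s (x1 - x3) - y1 mod 29 = 27 * (16 - 27) - 19 = 3

P + Q = (27, 3)


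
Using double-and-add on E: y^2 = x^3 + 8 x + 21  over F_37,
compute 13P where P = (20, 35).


k = 13 = 1101_2 (binary, LSB first: 1011)
Double-and-add from P = (20, 35):
  bit 0 = 1: acc = O + (20, 35) = (20, 35)
  bit 1 = 0: acc unchanged = (20, 35)
  bit 2 = 1: acc = (20, 35) + (1, 20) = (28, 21)
  bit 3 = 1: acc = (28, 21) + (32, 2) = (25, 11)

13P = (25, 11)


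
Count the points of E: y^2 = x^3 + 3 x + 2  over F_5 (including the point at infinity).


For each x in F_5, count y with y^2 = x^3 + 3 x + 2 mod 5:
  x = 1: RHS = 1, y in [1, 4]  -> 2 point(s)
  x = 2: RHS = 1, y in [1, 4]  -> 2 point(s)
Affine points: 4. Add the point at infinity: total = 5.

#E(F_5) = 5


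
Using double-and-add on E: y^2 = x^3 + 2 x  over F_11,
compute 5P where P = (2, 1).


k = 5 = 101_2 (binary, LSB first: 101)
Double-and-add from P = (2, 1):
  bit 0 = 1: acc = O + (2, 1) = (2, 1)
  bit 1 = 0: acc unchanged = (2, 1)
  bit 2 = 1: acc = (2, 1) + (1, 5) = (2, 10)

5P = (2, 10)


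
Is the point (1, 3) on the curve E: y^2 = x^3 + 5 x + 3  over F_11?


Check whether y^2 = x^3 + 5 x + 3 (mod 11) for (x, y) = (1, 3).
LHS: y^2 = 3^2 mod 11 = 9
RHS: x^3 + 5 x + 3 = 1^3 + 5*1 + 3 mod 11 = 9
LHS = RHS

Yes, on the curve


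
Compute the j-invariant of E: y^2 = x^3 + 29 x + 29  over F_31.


Delta = -16(4 a^3 + 27 b^2) mod 31 = 24
-1728 * (4 a)^3 = -1728 * (4*29)^3 mod 31 = 27
j = 27 * 24^(-1) mod 31 = 5

j = 5 (mod 31)


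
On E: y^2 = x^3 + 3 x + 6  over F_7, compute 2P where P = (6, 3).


Doubling: s = (3 x1^2 + a) / (2 y1)
s = (3*6^2 + 3) / (2*3) mod 7 = 1
x3 = s^2 - 2 x1 mod 7 = 1^2 - 2*6 = 3
y3 = s (x1 - x3) - y1 mod 7 = 1 * (6 - 3) - 3 = 0

2P = (3, 0)


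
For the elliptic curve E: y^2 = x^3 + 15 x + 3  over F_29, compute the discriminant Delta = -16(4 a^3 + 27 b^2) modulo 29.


4 a^3 + 27 b^2 = 4*15^3 + 27*3^2 = 13500 + 243 = 13743
Delta = -16 * (13743) = -219888
Delta mod 29 = 19

Delta = 19 (mod 29)


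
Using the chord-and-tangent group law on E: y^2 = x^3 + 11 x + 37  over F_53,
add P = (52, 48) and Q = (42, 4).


P != Q, so use the chord formula.
s = (y2 - y1) / (x2 - x1) = (9) / (43) mod 53 = 15
x3 = s^2 - x1 - x2 mod 53 = 15^2 - 52 - 42 = 25
y3 = s (x1 - x3) - y1 mod 53 = 15 * (52 - 25) - 48 = 39

P + Q = (25, 39)


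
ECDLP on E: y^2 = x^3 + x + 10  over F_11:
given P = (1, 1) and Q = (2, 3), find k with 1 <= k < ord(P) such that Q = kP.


Enumerate multiples of P until we hit Q = (2, 3):
  1P = (1, 1)
  2P = (2, 8)
  3P = (2, 3)
Match found at i = 3.

k = 3


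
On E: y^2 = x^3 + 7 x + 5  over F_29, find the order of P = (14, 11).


Compute successive multiples of P until we hit O:
  1P = (14, 11)
  2P = (5, 7)
  3P = (17, 7)
  4P = (3, 13)
  5P = (7, 22)
  6P = (1, 10)
  7P = (8, 14)
  8P = (0, 11)
  ... (continuing to 22P)
  22P = O

ord(P) = 22


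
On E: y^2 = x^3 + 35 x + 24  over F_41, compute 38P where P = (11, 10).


k = 38 = 100110_2 (binary, LSB first: 011001)
Double-and-add from P = (11, 10):
  bit 0 = 0: acc unchanged = O
  bit 1 = 1: acc = O + (21, 37) = (21, 37)
  bit 2 = 1: acc = (21, 37) + (9, 17) = (32, 13)
  bit 3 = 0: acc unchanged = (32, 13)
  bit 4 = 0: acc unchanged = (32, 13)
  bit 5 = 1: acc = (32, 13) + (2, 26) = (25, 40)

38P = (25, 40)


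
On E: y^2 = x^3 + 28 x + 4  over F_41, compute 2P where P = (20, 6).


Doubling: s = (3 x1^2 + a) / (2 y1)
s = (3*20^2 + 28) / (2*6) mod 41 = 34
x3 = s^2 - 2 x1 mod 41 = 34^2 - 2*20 = 9
y3 = s (x1 - x3) - y1 mod 41 = 34 * (20 - 9) - 6 = 40

2P = (9, 40)


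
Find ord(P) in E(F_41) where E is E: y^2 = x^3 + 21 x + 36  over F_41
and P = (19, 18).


Compute successive multiples of P until we hit O:
  1P = (19, 18)
  2P = (5, 15)
  3P = (16, 9)
  4P = (15, 35)
  5P = (2, 2)
  6P = (25, 27)
  7P = (30, 27)
  8P = (13, 13)
  ... (continuing to 39P)
  39P = O

ord(P) = 39


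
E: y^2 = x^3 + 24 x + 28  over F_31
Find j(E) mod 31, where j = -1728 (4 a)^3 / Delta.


Delta = -16(4 a^3 + 27 b^2) mod 31 = 22
-1728 * (4 a)^3 = -1728 * (4*24)^3 mod 31 = 30
j = 30 * 22^(-1) mod 31 = 7

j = 7 (mod 31)


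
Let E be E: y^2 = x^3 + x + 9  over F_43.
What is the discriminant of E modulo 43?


4 a^3 + 27 b^2 = 4*1^3 + 27*9^2 = 4 + 2187 = 2191
Delta = -16 * (2191) = -35056
Delta mod 43 = 32

Delta = 32 (mod 43)


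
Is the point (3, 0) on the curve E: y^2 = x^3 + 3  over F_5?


Check whether y^2 = x^3 + 0 x + 3 (mod 5) for (x, y) = (3, 0).
LHS: y^2 = 0^2 mod 5 = 0
RHS: x^3 + 0 x + 3 = 3^3 + 0*3 + 3 mod 5 = 0
LHS = RHS

Yes, on the curve


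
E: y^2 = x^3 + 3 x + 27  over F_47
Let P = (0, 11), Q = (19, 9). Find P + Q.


P != Q, so use the chord formula.
s = (y2 - y1) / (x2 - x1) = (45) / (19) mod 47 = 37
x3 = s^2 - x1 - x2 mod 47 = 37^2 - 0 - 19 = 34
y3 = s (x1 - x3) - y1 mod 47 = 37 * (0 - 34) - 11 = 0

P + Q = (34, 0)


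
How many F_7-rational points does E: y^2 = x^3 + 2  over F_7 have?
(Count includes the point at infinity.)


For each x in F_7, count y with y^2 = x^3 + 0 x + 2 mod 7:
  x = 0: RHS = 2, y in [3, 4]  -> 2 point(s)
  x = 3: RHS = 1, y in [1, 6]  -> 2 point(s)
  x = 5: RHS = 1, y in [1, 6]  -> 2 point(s)
  x = 6: RHS = 1, y in [1, 6]  -> 2 point(s)
Affine points: 8. Add the point at infinity: total = 9.

#E(F_7) = 9


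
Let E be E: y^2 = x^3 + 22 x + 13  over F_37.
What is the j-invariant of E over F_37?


Delta = -16(4 a^3 + 27 b^2) mod 37 = 24
-1728 * (4 a)^3 = -1728 * (4*22)^3 mod 37 = 29
j = 29 * 24^(-1) mod 37 = 12

j = 12 (mod 37)


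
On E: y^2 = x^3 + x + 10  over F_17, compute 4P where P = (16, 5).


k = 4 = 100_2 (binary, LSB first: 001)
Double-and-add from P = (16, 5):
  bit 0 = 0: acc unchanged = O
  bit 1 = 0: acc unchanged = O
  bit 2 = 1: acc = O + (11, 3) = (11, 3)

4P = (11, 3)


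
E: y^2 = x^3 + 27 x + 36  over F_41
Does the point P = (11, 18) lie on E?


Check whether y^2 = x^3 + 27 x + 36 (mod 41) for (x, y) = (11, 18).
LHS: y^2 = 18^2 mod 41 = 37
RHS: x^3 + 27 x + 36 = 11^3 + 27*11 + 36 mod 41 = 24
LHS != RHS

No, not on the curve


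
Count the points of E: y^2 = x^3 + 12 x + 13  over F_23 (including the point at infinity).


For each x in F_23, count y with y^2 = x^3 + 12 x + 13 mod 23:
  x = 0: RHS = 13, y in [6, 17]  -> 2 point(s)
  x = 1: RHS = 3, y in [7, 16]  -> 2 point(s)
  x = 6: RHS = 2, y in [5, 18]  -> 2 point(s)
  x = 7: RHS = 3, y in [7, 16]  -> 2 point(s)
  x = 8: RHS = 0, y in [0]  -> 1 point(s)
  x = 10: RHS = 6, y in [11, 12]  -> 2 point(s)
  x = 11: RHS = 4, y in [2, 21]  -> 2 point(s)
  x = 14: RHS = 4, y in [2, 21]  -> 2 point(s)
  x = 15: RHS = 3, y in [7, 16]  -> 2 point(s)
  x = 16: RHS = 0, y in [0]  -> 1 point(s)
  x = 17: RHS = 1, y in [1, 22]  -> 2 point(s)
  x = 18: RHS = 12, y in [9, 14]  -> 2 point(s)
  x = 19: RHS = 16, y in [4, 19]  -> 2 point(s)
  x = 21: RHS = 4, y in [2, 21]  -> 2 point(s)
  x = 22: RHS = 0, y in [0]  -> 1 point(s)
Affine points: 27. Add the point at infinity: total = 28.

#E(F_23) = 28


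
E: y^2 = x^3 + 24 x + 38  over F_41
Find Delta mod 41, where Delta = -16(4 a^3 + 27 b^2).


4 a^3 + 27 b^2 = 4*24^3 + 27*38^2 = 55296 + 38988 = 94284
Delta = -16 * (94284) = -1508544
Delta mod 41 = 10

Delta = 10 (mod 41)


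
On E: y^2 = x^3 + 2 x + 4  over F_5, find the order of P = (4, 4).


Compute successive multiples of P until we hit O:
  1P = (4, 4)
  2P = (2, 1)
  3P = (0, 2)
  4P = (0, 3)
  5P = (2, 4)
  6P = (4, 1)
  7P = O

ord(P) = 7


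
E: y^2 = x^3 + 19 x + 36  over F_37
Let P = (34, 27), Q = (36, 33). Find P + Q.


P != Q, so use the chord formula.
s = (y2 - y1) / (x2 - x1) = (6) / (2) mod 37 = 3
x3 = s^2 - x1 - x2 mod 37 = 3^2 - 34 - 36 = 13
y3 = s (x1 - x3) - y1 mod 37 = 3 * (34 - 13) - 27 = 36

P + Q = (13, 36)
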